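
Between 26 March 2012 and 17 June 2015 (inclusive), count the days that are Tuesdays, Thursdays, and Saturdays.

505

26 March 2012 is a Monday.
That's 1179 days from start to end, counting both.
1179 = 7 × 168 + 3, so there are 168 full weeks plus 3 extra days.
Each full week contributes 3 days from the set (Tue, Thu, Sat): 168 × 3 = 504.
The 3 extra days are Monday, Tuesday, Wednesday — 1 of them qualifies.
Total: 504 + 1 = 505.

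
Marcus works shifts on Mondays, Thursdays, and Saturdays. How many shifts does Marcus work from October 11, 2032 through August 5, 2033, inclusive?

128

October 11, 2032 is a Monday.
From October 11, 2032 to August 5, 2033 is 299 days inclusive.
299 = 7 × 42 + 5, so there are 42 full weeks plus 5 extra days.
Each full week contributes 3 days from the set (Mon, Thu, Sat): 42 × 3 = 126.
The 5 extra days are Monday, Tuesday, Wednesday, Thursday, Friday — 2 of them qualify.
Total: 126 + 2 = 128.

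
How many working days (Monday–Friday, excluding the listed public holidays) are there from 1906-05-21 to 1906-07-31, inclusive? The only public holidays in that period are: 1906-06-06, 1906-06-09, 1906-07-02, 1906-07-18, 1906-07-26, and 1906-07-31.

1906-05-21 is a Monday.
From 1906-05-21 to 1906-07-31 is 72 days inclusive.
72 = 7 × 10 + 2, so there are 10 full weeks plus 2 extra days.
Each full week contributes 5 weekdays (Mon–Fri): 10 × 5 = 50.
The 2 extra days are Mon, Tue — 2 of them qualify.
Total: 50 + 2 = 52.
Holidays: 1906-06-06 (Wed); 1906-06-09 (Sat); 1906-07-02 (Mon); 1906-07-18 (Wed); 1906-07-26 (Thu); 1906-07-31 (Tue).
5 of the 6 holidays fall on weekdays; the rest are weekends and were already excluded.
Business days: 52 − 5 = 47.

47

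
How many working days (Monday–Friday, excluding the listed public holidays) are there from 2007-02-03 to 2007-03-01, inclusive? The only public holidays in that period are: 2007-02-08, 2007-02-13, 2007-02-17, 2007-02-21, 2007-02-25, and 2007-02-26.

15

2007-02-03 is a Saturday.
The range spans 27 days (inclusive of both endpoints).
27 = 7 × 3 + 6, so there are 3 full weeks plus 6 extra days.
Each full week contributes 5 weekdays (Mon–Fri): 3 × 5 = 15.
The 6 extra days are Sat, Sun, Mon, Tue, Wed, Thu — 4 of them qualify.
Total: 15 + 4 = 19.
Holidays: 2007-02-08 (Thu); 2007-02-13 (Tue); 2007-02-17 (Sat); 2007-02-21 (Wed); 2007-02-25 (Sun); 2007-02-26 (Mon).
4 of the 6 holidays fall on weekdays; the rest are weekends and were already excluded.
Business days: 19 − 4 = 15.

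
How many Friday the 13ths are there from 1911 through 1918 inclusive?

14

Friday-the-13ths by year:
1911: Jan, Oct
1912: Sep, Dec
1913: Jun
1914: Feb, Mar, Nov
1915: Aug
1916: Oct
1917: Apr, Jul
1918: Sep, Dec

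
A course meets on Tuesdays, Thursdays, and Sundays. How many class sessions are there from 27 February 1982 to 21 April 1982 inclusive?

23

27 February 1982 is a Saturday.
That's 54 days from start to end, counting both.
54 = 7 × 7 + 5, so there are 7 full weeks plus 5 extra days.
Each full week contributes 3 days from the set (Tue, Thu, Sun): 7 × 3 = 21.
The 5 extra days are Saturday, Sunday, Monday, Tuesday, Wednesday — 2 of them qualify.
Total: 21 + 2 = 23.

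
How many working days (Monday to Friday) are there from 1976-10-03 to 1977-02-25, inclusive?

1976-10-03 is a Sunday.
The range spans 146 days (inclusive of both endpoints).
146 = 7 × 20 + 6, so there are 20 full weeks plus 6 extra days.
Each full week contributes 5 weekdays (Mon–Fri): 20 × 5 = 100.
The 6 extra days are Sun, Mon, Tue, Wed, Thu, Fri — 5 of them qualify.
Total: 100 + 5 = 105.

105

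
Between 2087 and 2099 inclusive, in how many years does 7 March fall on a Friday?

3

Day of week of March 7 in each year:
2087: Fri ✓, 2088: Sun, 2089: Mon, 2090: Tue, 2091: Wed, 2092: Fri ✓, 2093: Sat, 2094: Sun, 2095: Mon, 2096: Wed, 2097: Thu, 2098: Fri ✓, 2099: Sat
Fridays: 2087, 2092, 2098.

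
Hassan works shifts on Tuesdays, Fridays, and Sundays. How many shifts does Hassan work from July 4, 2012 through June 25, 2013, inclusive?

153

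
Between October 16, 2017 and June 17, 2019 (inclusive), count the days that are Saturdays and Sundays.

174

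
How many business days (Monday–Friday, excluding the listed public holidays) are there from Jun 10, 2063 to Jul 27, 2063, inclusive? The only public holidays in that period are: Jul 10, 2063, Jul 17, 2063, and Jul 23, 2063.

32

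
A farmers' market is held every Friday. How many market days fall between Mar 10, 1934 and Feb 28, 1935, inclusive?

50 Fridays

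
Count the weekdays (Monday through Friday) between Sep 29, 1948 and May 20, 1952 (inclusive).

Sep 29, 1948 is a Wednesday.
From Sep 29, 1948 to May 20, 1952 is 1330 days inclusive.
1330 = 7 × 190, so the span is exactly 190 full weeks.
Each full week contributes 5 weekdays (Mon–Fri): 190 × 5 = 950.
Total: 950.

950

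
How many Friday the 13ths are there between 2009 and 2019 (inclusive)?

21

Friday-the-13ths by year:
2009: Feb, Mar, Nov
2010: Aug
2011: May
2012: Jan, Apr, Jul
2013: Sep, Dec
2014: Jun
2015: Feb, Mar, Nov
2016: May
2017: Jan, Oct
2018: Apr, Jul
2019: Sep, Dec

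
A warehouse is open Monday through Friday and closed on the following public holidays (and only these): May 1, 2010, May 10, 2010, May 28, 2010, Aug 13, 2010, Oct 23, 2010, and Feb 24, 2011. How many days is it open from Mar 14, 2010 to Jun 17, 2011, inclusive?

Mar 14, 2010 is a Sunday.
That's 461 days from start to end, counting both.
461 = 7 × 65 + 6, so there are 65 full weeks plus 6 extra days.
Each full week contributes 5 weekdays (Mon–Fri): 65 × 5 = 325.
The 6 extra days are Sun, Mon, Tue, Wed, Thu, Fri — 5 of them qualify.
Total: 325 + 5 = 330.
Holidays: May 1, 2010 (Sat); May 10, 2010 (Mon); May 28, 2010 (Fri); Aug 13, 2010 (Fri); Oct 23, 2010 (Sat); Feb 24, 2011 (Thu).
4 of the 6 holidays fall on weekdays; the rest are weekends and were already excluded.
Business days: 330 − 4 = 326.

326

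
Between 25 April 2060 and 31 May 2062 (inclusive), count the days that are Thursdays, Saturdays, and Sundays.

25 April 2060 is a Sunday.
From 25 April 2060 to 31 May 2062 is 767 days inclusive.
767 = 7 × 109 + 4, so there are 109 full weeks plus 4 extra days.
Each full week contributes 3 days from the set (Thu, Sat, Sun): 109 × 3 = 327.
The 4 extra days are Sunday, Monday, Tuesday, Wednesday — 1 of them qualifies.
Total: 327 + 1 = 328.

328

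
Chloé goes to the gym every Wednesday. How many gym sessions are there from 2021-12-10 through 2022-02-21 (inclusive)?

10

2021-12-10 is a Friday.
From 2021-12-10 to 2022-02-21 is 74 days inclusive.
74 = 7 × 10 + 4, so there are 10 full weeks plus 4 extra days.
Each full week contributes one Wednesday: 10 so far.
The 4 extra days are Friday, Saturday, Sunday, Monday — none qualify.
Total: 10 + 0 = 10.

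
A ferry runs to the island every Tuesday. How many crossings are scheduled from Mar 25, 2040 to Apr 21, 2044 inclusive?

Mar 25, 2040 is a Sunday.
From Mar 25, 2040 to Apr 21, 2044 is 1489 days inclusive.
1489 = 7 × 212 + 5, so there are 212 full weeks plus 5 extra days.
Each full week contributes one Tuesday: 212 so far.
The 5 extra days are Sun, Mon, Tue, Wed, Thu — 1 of them qualifies.
Total: 212 + 1 = 213.

213 Tuesdays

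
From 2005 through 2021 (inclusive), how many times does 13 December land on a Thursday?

3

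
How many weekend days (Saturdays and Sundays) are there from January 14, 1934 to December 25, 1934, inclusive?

99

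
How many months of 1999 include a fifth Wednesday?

A month has five Wednesdays exactly when Wednesday falls within its first (length − 28) days.
Jan: 31 days, starts Fri → 5 of Fri, Sat, Sun
Feb: 28 days, starts Mon → 5 of (none)
Mar: 31 days, starts Mon → 5 of Mon, Tue, Wed ✓
Apr: 30 days, starts Thu → 5 of Thu, Fri
May: 31 days, starts Sat → 5 of Sat, Sun, Mon
Jun: 30 days, starts Tue → 5 of Tue, Wed ✓
Jul: 31 days, starts Thu → 5 of Thu, Fri, Sat
Aug: 31 days, starts Sun → 5 of Sun, Mon, Tue
Sep: 30 days, starts Wed → 5 of Wed, Thu ✓
Oct: 31 days, starts Fri → 5 of Fri, Sat, Sun
Nov: 30 days, starts Mon → 5 of Mon, Tue
Dec: 31 days, starts Wed → 5 of Wed, Thu, Fri ✓
Months with five Wednesdays: Mar, Jun, Sep, Dec.

4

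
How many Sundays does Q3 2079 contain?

13

1 July 2079 is a Saturday.
The range spans 92 days (inclusive of both endpoints).
92 = 7 × 13 + 1, so there are 13 full weeks plus 1 extra day.
Each full week contributes one Sunday: 13 so far.
The 1 extra day is Sat — none qualify.
Total: 13 + 0 = 13.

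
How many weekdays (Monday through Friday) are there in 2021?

261

Jan 1, 2021 is a Friday.
From Jan 1, 2021 to Dec 31, 2021 is 365 days inclusive.
365 = 7 × 52 + 1, so there are 52 full weeks plus 1 extra day.
Each full week contributes 5 weekdays (Mon–Fri): 52 × 5 = 260.
The 1 extra day is Fri — 1 of them qualifies.
Total: 260 + 1 = 261.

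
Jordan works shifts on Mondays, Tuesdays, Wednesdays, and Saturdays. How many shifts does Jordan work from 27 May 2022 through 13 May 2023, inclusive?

27 May 2022 is a Friday.
That's 352 days from start to end, counting both.
352 = 7 × 50 + 2, so there are 50 full weeks plus 2 extra days.
Each full week contributes 4 days from the set (Mon, Tue, Wed, Sat): 50 × 4 = 200.
The 2 extra days are Friday, Saturday — 1 of them qualifies.
Total: 200 + 1 = 201.

201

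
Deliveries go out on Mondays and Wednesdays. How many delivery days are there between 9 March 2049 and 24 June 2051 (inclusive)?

9 March 2049 is a Tuesday.
From 9 March 2049 to 24 June 2051 is 838 days inclusive.
838 = 7 × 119 + 5, so there are 119 full weeks plus 5 extra days.
Each full week contributes 2 days from the set (Mon, Wed): 119 × 2 = 238.
The 5 extra days are Tue, Wed, Thu, Fri, Sat — 1 of them qualifies.
Total: 238 + 1 = 239.

239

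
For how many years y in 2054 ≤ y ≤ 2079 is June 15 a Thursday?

4

Day of week of June 15 in each year:
2054: Mon, 2055: Tue, 2056: Thu ✓, 2057: Fri, 2058: Sat, 2059: Sun, 2060: Tue, 2061: Wed, 2062: Thu ✓, 2063: Fri, 2064: Sun, 2065: Mon, 2066: Tue, 2067: Wed, 2068: Fri, 2069: Sat, 2070: Sun, 2071: Mon, 2072: Wed, 2073: Thu ✓, 2074: Fri, 2075: Sat, 2076: Mon, 2077: Tue, 2078: Wed, 2079: Thu ✓
Thursdays: 2056, 2062, 2073, 2079.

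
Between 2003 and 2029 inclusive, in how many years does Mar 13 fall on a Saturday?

4

Day of week of March 13 in each year:
2003: Thu, 2004: Sat ✓, 2005: Sun, 2006: Mon, 2007: Tue, 2008: Thu, 2009: Fri, 2010: Sat ✓, 2011: Sun, 2012: Tue, 2013: Wed, 2014: Thu, 2015: Fri, 2016: Sun, 2017: Mon, 2018: Tue, 2019: Wed, 2020: Fri, 2021: Sat ✓, 2022: Sun, 2023: Mon, 2024: Wed, 2025: Thu, 2026: Fri, 2027: Sat ✓, 2028: Mon, 2029: Tue
Saturdays: 2004, 2010, 2021, 2027.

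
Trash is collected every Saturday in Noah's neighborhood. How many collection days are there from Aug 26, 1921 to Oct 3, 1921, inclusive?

6

Aug 26, 1921 is a Friday.
From Aug 26, 1921 to Oct 3, 1921 is 39 days inclusive.
39 = 7 × 5 + 4, so there are 5 full weeks plus 4 extra days.
Each full week contributes one Saturday: 5 so far.
The 4 extra days are Friday, Saturday, Sunday, Monday — 1 of them qualifies.
Total: 5 + 1 = 6.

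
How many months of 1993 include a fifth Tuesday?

A month has five Tuesdays exactly when Tuesday falls within its first (length − 28) days.
Jan: 31 days, starts Fri → 5 of Fri, Sat, Sun
Feb: 28 days, starts Mon → 5 of (none)
Mar: 31 days, starts Mon → 5 of Mon, Tue, Wed ✓
Apr: 30 days, starts Thu → 5 of Thu, Fri
May: 31 days, starts Sat → 5 of Sat, Sun, Mon
Jun: 30 days, starts Tue → 5 of Tue, Wed ✓
Jul: 31 days, starts Thu → 5 of Thu, Fri, Sat
Aug: 31 days, starts Sun → 5 of Sun, Mon, Tue ✓
Sep: 30 days, starts Wed → 5 of Wed, Thu
Oct: 31 days, starts Fri → 5 of Fri, Sat, Sun
Nov: 30 days, starts Mon → 5 of Mon, Tue ✓
Dec: 31 days, starts Wed → 5 of Wed, Thu, Fri
Months with five Tuesdays: Mar, Jun, Aug, Nov.

4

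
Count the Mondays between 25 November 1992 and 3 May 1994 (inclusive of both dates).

25 November 1992 is a Wednesday.
The range spans 525 days (inclusive of both endpoints).
525 = 7 × 75, so the span is exactly 75 full weeks.
Each full week contributes one Monday: 75 so far.
Total: 75.

75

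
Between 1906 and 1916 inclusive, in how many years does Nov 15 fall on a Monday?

2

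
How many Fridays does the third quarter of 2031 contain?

13

2031-07-01 is a Tuesday.
That's 92 days from start to end, counting both.
92 = 7 × 13 + 1, so there are 13 full weeks plus 1 extra day.
Each full week contributes one Friday: 13 so far.
The 1 extra day is Tue — none qualify.
Total: 13 + 0 = 13.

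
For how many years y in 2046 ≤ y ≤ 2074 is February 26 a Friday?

4

Day of week of February 26 in each year:
2046: Mon, 2047: Tue, 2048: Wed, 2049: Fri ✓, 2050: Sat, 2051: Sun, 2052: Mon, 2053: Wed, 2054: Thu, 2055: Fri ✓, 2056: Sat, 2057: Mon, 2058: Tue, 2059: Wed, 2060: Thu, 2061: Sat, 2062: Sun, 2063: Mon, 2064: Tue, 2065: Thu, 2066: Fri ✓, 2067: Sat, 2068: Sun, 2069: Tue, 2070: Wed, 2071: Thu, 2072: Fri ✓, 2073: Sun, 2074: Mon
Fridays: 2049, 2055, 2066, 2072.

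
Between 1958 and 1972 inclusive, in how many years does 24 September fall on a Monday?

1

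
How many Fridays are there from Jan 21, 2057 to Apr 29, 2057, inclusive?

Jan 21, 2057 is a Sunday.
The range spans 99 days (inclusive of both endpoints).
99 = 7 × 14 + 1, so there are 14 full weeks plus 1 extra day.
Each full week contributes one Friday: 14 so far.
The 1 extra day is Sunday — none qualify.
Total: 14 + 0 = 14.

14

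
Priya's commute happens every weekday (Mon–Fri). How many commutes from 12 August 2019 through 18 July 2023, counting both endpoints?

1027 weekdays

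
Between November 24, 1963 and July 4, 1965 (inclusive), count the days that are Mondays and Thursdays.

November 24, 1963 is a Sunday.
From November 24, 1963 to July 4, 1965 is 589 days inclusive.
589 = 7 × 84 + 1, so there are 84 full weeks plus 1 extra day.
Each full week contributes 2 days from the set (Mon, Thu): 84 × 2 = 168.
The 1 extra day is Sunday — none qualify.
Total: 168 + 0 = 168.

168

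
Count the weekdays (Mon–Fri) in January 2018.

23

2018-01-01 is a Monday.
From 2018-01-01 to 2018-01-31 is 31 days inclusive.
31 = 7 × 4 + 3, so there are 4 full weeks plus 3 extra days.
Each full week contributes 5 weekdays (Mon–Fri): 4 × 5 = 20.
The 3 extra days are Mon, Tue, Wed — 3 of them qualify.
Total: 20 + 3 = 23.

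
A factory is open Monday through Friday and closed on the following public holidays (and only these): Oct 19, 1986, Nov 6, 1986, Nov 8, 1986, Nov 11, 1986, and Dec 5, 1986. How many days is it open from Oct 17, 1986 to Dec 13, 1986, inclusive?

Oct 17, 1986 is a Friday.
The range spans 58 days (inclusive of both endpoints).
58 = 7 × 8 + 2, so there are 8 full weeks plus 2 extra days.
Each full week contributes 5 weekdays (Mon–Fri): 8 × 5 = 40.
The 2 extra days are Friday, Saturday — 1 of them qualifies.
Total: 40 + 1 = 41.
Holidays: Oct 19, 1986 (Sun); Nov 6, 1986 (Thu); Nov 8, 1986 (Sat); Nov 11, 1986 (Tue); Dec 5, 1986 (Fri).
3 of the 5 holidays fall on weekdays; the rest are weekends and were already excluded.
Business days: 41 − 3 = 38.

38 working days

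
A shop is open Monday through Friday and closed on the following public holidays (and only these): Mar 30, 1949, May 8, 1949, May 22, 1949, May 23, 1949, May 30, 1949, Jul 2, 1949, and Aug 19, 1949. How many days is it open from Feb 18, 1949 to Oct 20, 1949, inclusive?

171 working days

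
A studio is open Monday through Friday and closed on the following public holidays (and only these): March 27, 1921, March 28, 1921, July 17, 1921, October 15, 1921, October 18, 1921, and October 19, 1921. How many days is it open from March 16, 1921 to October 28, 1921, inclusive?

160 working days

March 16, 1921 is a Wednesday.
From March 16, 1921 to October 28, 1921 is 227 days inclusive.
227 = 7 × 32 + 3, so there are 32 full weeks plus 3 extra days.
Each full week contributes 5 weekdays (Mon–Fri): 32 × 5 = 160.
The 3 extra days are Wednesday, Thursday, Friday — 3 of them qualify.
Total: 160 + 3 = 163.
Holidays: March 27, 1921 (Sun); March 28, 1921 (Mon); July 17, 1921 (Sun); October 15, 1921 (Sat); October 18, 1921 (Tue); October 19, 1921 (Wed).
3 of the 6 holidays fall on weekdays; the rest are weekends and were already excluded.
Business days: 163 − 3 = 160.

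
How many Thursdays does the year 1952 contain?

52

1952-01-01 is a Tuesday.
The range spans 366 days (inclusive of both endpoints).
366 = 7 × 52 + 2, so there are 52 full weeks plus 2 extra days.
Each full week contributes one Thursday: 52 so far.
The 2 extra days are Tuesday, Wednesday — none qualify.
Total: 52 + 0 = 52.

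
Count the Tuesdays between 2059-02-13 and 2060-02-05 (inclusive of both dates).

2059-02-13 is a Thursday.
From 2059-02-13 to 2060-02-05 is 358 days inclusive.
358 = 7 × 51 + 1, so there are 51 full weeks plus 1 extra day.
Each full week contributes one Tuesday: 51 so far.
The 1 extra day is Thu — none qualify.
Total: 51 + 0 = 51.

51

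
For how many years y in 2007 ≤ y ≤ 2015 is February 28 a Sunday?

1

Day of week of February 28 in each year:
2007: Wed, 2008: Thu, 2009: Sat, 2010: Sun ✓, 2011: Mon, 2012: Tue, 2013: Thu, 2014: Fri, 2015: Sat
Sundays: 2010.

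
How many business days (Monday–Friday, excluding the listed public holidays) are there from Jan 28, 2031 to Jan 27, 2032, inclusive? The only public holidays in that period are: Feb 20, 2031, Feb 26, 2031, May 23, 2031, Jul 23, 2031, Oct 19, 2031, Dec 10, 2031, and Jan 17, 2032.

Jan 28, 2031 is a Tuesday.
From Jan 28, 2031 to Jan 27, 2032 is 365 days inclusive.
365 = 7 × 52 + 1, so there are 52 full weeks plus 1 extra day.
Each full week contributes 5 weekdays (Mon–Fri): 52 × 5 = 260.
The 1 extra day is Tuesday — 1 of them qualifies.
Total: 260 + 1 = 261.
Holidays: Feb 20, 2031 (Thu); Feb 26, 2031 (Wed); May 23, 2031 (Fri); Jul 23, 2031 (Wed); Oct 19, 2031 (Sun); Dec 10, 2031 (Wed); Jan 17, 2032 (Sat).
5 of the 7 holidays fall on weekdays; the rest are weekends and were already excluded.
Business days: 261 − 5 = 256.

256 business days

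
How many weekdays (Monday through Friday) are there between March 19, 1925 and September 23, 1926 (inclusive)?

396

March 19, 1925 is a Thursday.
The range spans 554 days (inclusive of both endpoints).
554 = 7 × 79 + 1, so there are 79 full weeks plus 1 extra day.
Each full week contributes 5 weekdays (Mon–Fri): 79 × 5 = 395.
The 1 extra day is Thursday — 1 of them qualifies.
Total: 395 + 1 = 396.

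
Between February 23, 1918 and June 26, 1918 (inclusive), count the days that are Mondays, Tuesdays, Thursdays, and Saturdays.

February 23, 1918 is a Saturday.
That's 124 days from start to end, counting both.
124 = 7 × 17 + 5, so there are 17 full weeks plus 5 extra days.
Each full week contributes 4 days from the set (Mon, Tue, Thu, Sat): 17 × 4 = 68.
The 5 extra days are Sat, Sun, Mon, Tue, Wed — 3 of them qualify.
Total: 68 + 3 = 71.

71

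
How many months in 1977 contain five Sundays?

A month has five Sundays exactly when Sunday falls within its first (length − 28) days.
Jan: 31 days, starts Sat → 5 of Sat, Sun, Mon ✓
Feb: 28 days, starts Tue → 5 of (none)
Mar: 31 days, starts Tue → 5 of Tue, Wed, Thu
Apr: 30 days, starts Fri → 5 of Fri, Sat
May: 31 days, starts Sun → 5 of Sun, Mon, Tue ✓
Jun: 30 days, starts Wed → 5 of Wed, Thu
Jul: 31 days, starts Fri → 5 of Fri, Sat, Sun ✓
Aug: 31 days, starts Mon → 5 of Mon, Tue, Wed
Sep: 30 days, starts Thu → 5 of Thu, Fri
Oct: 31 days, starts Sat → 5 of Sat, Sun, Mon ✓
Nov: 30 days, starts Tue → 5 of Tue, Wed
Dec: 31 days, starts Thu → 5 of Thu, Fri, Sat
Months with five Sundays: Jan, May, Jul, Oct.

4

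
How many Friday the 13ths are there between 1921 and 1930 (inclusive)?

17

Friday-the-13ths by year:
1921: May
1922: Jan, Oct
1923: Apr, Jul
1924: Jun
1925: Feb, Mar, Nov
1926: Aug
1927: May
1928: Jan, Apr, Jul
1929: Sep, Dec
1930: Jun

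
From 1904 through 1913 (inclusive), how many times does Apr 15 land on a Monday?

2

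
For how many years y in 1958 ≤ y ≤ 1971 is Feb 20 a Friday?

2

Day of week of February 20 in each year:
1958: Thu, 1959: Fri ✓, 1960: Sat, 1961: Mon, 1962: Tue, 1963: Wed, 1964: Thu, 1965: Sat, 1966: Sun, 1967: Mon, 1968: Tue, 1969: Thu, 1970: Fri ✓, 1971: Sat
Fridays: 1959, 1970.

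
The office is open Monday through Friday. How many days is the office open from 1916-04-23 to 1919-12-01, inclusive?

1916-04-23 is a Sunday.
The range spans 1318 days (inclusive of both endpoints).
1318 = 7 × 188 + 2, so there are 188 full weeks plus 2 extra days.
Each full week contributes 5 weekdays (Mon–Fri): 188 × 5 = 940.
The 2 extra days are Sun, Mon — 1 of them qualifies.
Total: 940 + 1 = 941.

941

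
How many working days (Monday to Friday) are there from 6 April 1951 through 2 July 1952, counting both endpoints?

6 April 1951 is a Friday.
That's 454 days from start to end, counting both.
454 = 7 × 64 + 6, so there are 64 full weeks plus 6 extra days.
Each full week contributes 5 weekdays (Mon–Fri): 64 × 5 = 320.
The 6 extra days are Fri, Sat, Sun, Mon, Tue, Wed — 4 of them qualify.
Total: 320 + 4 = 324.

324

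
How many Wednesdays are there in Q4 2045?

1 October 2045 is a Sunday.
That's 92 days from start to end, counting both.
92 = 7 × 13 + 1, so there are 13 full weeks plus 1 extra day.
Each full week contributes one Wednesday: 13 so far.
The 1 extra day is Sun — none qualify.
Total: 13 + 0 = 13.

13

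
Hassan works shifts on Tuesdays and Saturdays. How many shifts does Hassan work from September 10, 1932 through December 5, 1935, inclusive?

September 10, 1932 is a Saturday.
From September 10, 1932 to December 5, 1935 is 1182 days inclusive.
1182 = 7 × 168 + 6, so there are 168 full weeks plus 6 extra days.
Each full week contributes 2 days from the set (Tue, Sat): 168 × 2 = 336.
The 6 extra days are Sat, Sun, Mon, Tue, Wed, Thu — 2 of them qualify.
Total: 336 + 2 = 338.

338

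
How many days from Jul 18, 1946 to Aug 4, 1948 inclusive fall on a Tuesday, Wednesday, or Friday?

321

Jul 18, 1946 is a Thursday.
The range spans 749 days (inclusive of both endpoints).
749 = 7 × 107, so the span is exactly 107 full weeks.
Each full week contributes 3 days from the set (Tue, Wed, Fri): 107 × 3 = 321.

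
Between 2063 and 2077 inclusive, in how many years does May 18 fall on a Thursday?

1

Day of week of May 18 in each year:
2063: Fri, 2064: Sun, 2065: Mon, 2066: Tue, 2067: Wed, 2068: Fri, 2069: Sat, 2070: Sun, 2071: Mon, 2072: Wed, 2073: Thu ✓, 2074: Fri, 2075: Sat, 2076: Mon, 2077: Tue
Thursdays: 2073.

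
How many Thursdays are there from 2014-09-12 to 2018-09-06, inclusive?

208

2014-09-12 is a Friday.
The range spans 1456 days (inclusive of both endpoints).
1456 = 7 × 208, so the span is exactly 208 full weeks.
Each full week contributes one Thursday: 208 so far.
Total: 208.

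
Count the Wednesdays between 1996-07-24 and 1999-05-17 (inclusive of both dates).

147

1996-07-24 is a Wednesday.
That's 1028 days from start to end, counting both.
1028 = 7 × 146 + 6, so there are 146 full weeks plus 6 extra days.
Each full week contributes one Wednesday: 146 so far.
The 6 extra days are Wednesday, Thursday, Friday, Saturday, Sunday, Monday — 1 of them qualifies.
Total: 146 + 1 = 147.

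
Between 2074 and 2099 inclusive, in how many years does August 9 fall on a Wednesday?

Day of week of August 9 in each year:
2074: Thu, 2075: Fri, 2076: Sun, 2077: Mon, 2078: Tue, 2079: Wed ✓, 2080: Fri, 2081: Sat, 2082: Sun, 2083: Mon, 2084: Wed ✓, 2085: Thu, 2086: Fri, 2087: Sat, 2088: Mon, 2089: Tue, 2090: Wed ✓, 2091: Thu, 2092: Sat, 2093: Sun, 2094: Mon, 2095: Tue, 2096: Thu, 2097: Fri, 2098: Sat, 2099: Sun
Wednesdays: 2079, 2084, 2090.

3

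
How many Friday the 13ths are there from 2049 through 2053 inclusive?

7

Friday-the-13ths by year:
2049: Aug
2050: May
2051: Jan, Oct
2052: Sep, Dec
2053: Jun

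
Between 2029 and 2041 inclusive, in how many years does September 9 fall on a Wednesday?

1

Day of week of September 9 in each year:
2029: Sun, 2030: Mon, 2031: Tue, 2032: Thu, 2033: Fri, 2034: Sat, 2035: Sun, 2036: Tue, 2037: Wed ✓, 2038: Thu, 2039: Fri, 2040: Sun, 2041: Mon
Wednesdays: 2037.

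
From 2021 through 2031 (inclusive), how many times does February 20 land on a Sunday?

Day of week of February 20 in each year:
2021: Sat, 2022: Sun ✓, 2023: Mon, 2024: Tue, 2025: Thu, 2026: Fri, 2027: Sat, 2028: Sun ✓, 2029: Tue, 2030: Wed, 2031: Thu
Sundays: 2022, 2028.

2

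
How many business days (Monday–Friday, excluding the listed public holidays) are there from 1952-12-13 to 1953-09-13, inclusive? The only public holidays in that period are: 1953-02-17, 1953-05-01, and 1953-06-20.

1952-12-13 is a Saturday.
That's 275 days from start to end, counting both.
275 = 7 × 39 + 2, so there are 39 full weeks plus 2 extra days.
Each full week contributes 5 weekdays (Mon–Fri): 39 × 5 = 195.
The 2 extra days are Sat, Sun — none qualify.
Total: 195 + 0 = 195.
Holidays: 1953-02-17 (Tue); 1953-05-01 (Fri); 1953-06-20 (Sat).
2 of the 3 holidays fall on weekdays; the rest are weekends and were already excluded.
Business days: 195 − 2 = 193.

193 business days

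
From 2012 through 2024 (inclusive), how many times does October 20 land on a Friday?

2

Day of week of October 20 in each year:
2012: Sat, 2013: Sun, 2014: Mon, 2015: Tue, 2016: Thu, 2017: Fri ✓, 2018: Sat, 2019: Sun, 2020: Tue, 2021: Wed, 2022: Thu, 2023: Fri ✓, 2024: Sun
Fridays: 2017, 2023.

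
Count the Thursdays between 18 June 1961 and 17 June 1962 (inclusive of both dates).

52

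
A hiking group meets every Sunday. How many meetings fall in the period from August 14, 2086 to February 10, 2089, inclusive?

130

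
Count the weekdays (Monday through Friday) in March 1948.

23 weekdays

1948-03-01 is a Monday.
From 1948-03-01 to 1948-03-31 is 31 days inclusive.
31 = 7 × 4 + 3, so there are 4 full weeks plus 3 extra days.
Each full week contributes 5 weekdays (Mon–Fri): 4 × 5 = 20.
The 3 extra days are Monday, Tuesday, Wednesday — 3 of them qualify.
Total: 20 + 3 = 23.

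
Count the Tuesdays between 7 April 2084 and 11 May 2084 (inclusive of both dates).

7 April 2084 is a Friday.
From 7 April 2084 to 11 May 2084 is 35 days inclusive.
35 = 7 × 5, so the span is exactly 5 full weeks.
Each full week contributes one Tuesday: 5 so far.

5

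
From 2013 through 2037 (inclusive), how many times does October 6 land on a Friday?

Day of week of October 6 in each year:
2013: Sun, 2014: Mon, 2015: Tue, 2016: Thu, 2017: Fri ✓, 2018: Sat, 2019: Sun, 2020: Tue, 2021: Wed, 2022: Thu, 2023: Fri ✓, 2024: Sun, 2025: Mon, 2026: Tue, 2027: Wed, 2028: Fri ✓, 2029: Sat, 2030: Sun, 2031: Mon, 2032: Wed, 2033: Thu, 2034: Fri ✓, 2035: Sat, 2036: Mon, 2037: Tue
Fridays: 2017, 2023, 2028, 2034.

4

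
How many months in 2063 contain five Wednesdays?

A month has five Wednesdays exactly when Wednesday falls within its first (length − 28) days.
Jan: 31 days, starts Mon → 5 of Mon, Tue, Wed ✓
Feb: 28 days, starts Thu → 5 of (none)
Mar: 31 days, starts Thu → 5 of Thu, Fri, Sat
Apr: 30 days, starts Sun → 5 of Sun, Mon
May: 31 days, starts Tue → 5 of Tue, Wed, Thu ✓
Jun: 30 days, starts Fri → 5 of Fri, Sat
Jul: 31 days, starts Sun → 5 of Sun, Mon, Tue
Aug: 31 days, starts Wed → 5 of Wed, Thu, Fri ✓
Sep: 30 days, starts Sat → 5 of Sat, Sun
Oct: 31 days, starts Mon → 5 of Mon, Tue, Wed ✓
Nov: 30 days, starts Thu → 5 of Thu, Fri
Dec: 31 days, starts Sat → 5 of Sat, Sun, Mon
Months with five Wednesdays: Jan, May, Aug, Oct.

4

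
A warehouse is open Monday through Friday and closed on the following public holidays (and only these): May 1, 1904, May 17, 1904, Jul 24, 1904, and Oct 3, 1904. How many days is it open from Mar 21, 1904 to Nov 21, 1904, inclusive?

174 working days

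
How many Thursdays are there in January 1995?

1 January 1995 is a Sunday.
The range spans 31 days (inclusive of both endpoints).
31 = 7 × 4 + 3, so there are 4 full weeks plus 3 extra days.
Each full week contributes one Thursday: 4 so far.
The 3 extra days are Sun, Mon, Tue — none qualify.
Total: 4 + 0 = 4.

4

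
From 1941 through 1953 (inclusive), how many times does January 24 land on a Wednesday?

Day of week of January 24 in each year:
1941: Fri, 1942: Sat, 1943: Sun, 1944: Mon, 1945: Wed ✓, 1946: Thu, 1947: Fri, 1948: Sat, 1949: Mon, 1950: Tue, 1951: Wed ✓, 1952: Thu, 1953: Sat
Wednesdays: 1945, 1951.

2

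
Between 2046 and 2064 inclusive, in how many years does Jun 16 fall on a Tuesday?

2

Day of week of June 16 in each year:
2046: Sat, 2047: Sun, 2048: Tue ✓, 2049: Wed, 2050: Thu, 2051: Fri, 2052: Sun, 2053: Mon, 2054: Tue ✓, 2055: Wed, 2056: Fri, 2057: Sat, 2058: Sun, 2059: Mon, 2060: Wed, 2061: Thu, 2062: Fri, 2063: Sat, 2064: Mon
Tuesdays: 2048, 2054.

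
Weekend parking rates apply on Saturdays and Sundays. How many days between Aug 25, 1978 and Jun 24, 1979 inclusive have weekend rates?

88

Aug 25, 1978 is a Friday.
The range spans 304 days (inclusive of both endpoints).
304 = 7 × 43 + 3, so there are 43 full weeks plus 3 extra days.
Each full week contributes 2 weekend days (Sat, Sun): 43 × 2 = 86.
The 3 extra days are Fri, Sat, Sun — 2 of them qualify.
Total: 86 + 2 = 88.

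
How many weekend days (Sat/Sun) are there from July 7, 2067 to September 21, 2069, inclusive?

231

July 7, 2067 is a Thursday.
The range spans 808 days (inclusive of both endpoints).
808 = 7 × 115 + 3, so there are 115 full weeks plus 3 extra days.
Each full week contributes 2 weekend days (Sat, Sun): 115 × 2 = 230.
The 3 extra days are Thu, Fri, Sat — 1 of them qualifies.
Total: 230 + 1 = 231.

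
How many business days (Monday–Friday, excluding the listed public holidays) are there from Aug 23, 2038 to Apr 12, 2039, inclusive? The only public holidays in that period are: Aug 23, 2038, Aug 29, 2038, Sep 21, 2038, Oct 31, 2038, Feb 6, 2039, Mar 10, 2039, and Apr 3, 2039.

164 business days

Aug 23, 2038 is a Monday.
That's 233 days from start to end, counting both.
233 = 7 × 33 + 2, so there are 33 full weeks plus 2 extra days.
Each full week contributes 5 weekdays (Mon–Fri): 33 × 5 = 165.
The 2 extra days are Monday, Tuesday — 2 of them qualify.
Total: 165 + 2 = 167.
Holidays: Aug 23, 2038 (Mon); Aug 29, 2038 (Sun); Sep 21, 2038 (Tue); Oct 31, 2038 (Sun); Feb 6, 2039 (Sun); Mar 10, 2039 (Thu); Apr 3, 2039 (Sun).
3 of the 7 holidays fall on weekdays; the rest are weekends and were already excluded.
Business days: 167 − 3 = 164.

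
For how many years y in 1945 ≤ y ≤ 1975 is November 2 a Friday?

Day of week of November 2 in each year:
1945: Fri ✓, 1946: Sat, 1947: Sun, 1948: Tue, 1949: Wed, 1950: Thu, 1951: Fri ✓, 1952: Sun, 1953: Mon, 1954: Tue, 1955: Wed, 1956: Fri ✓, 1957: Sat, 1958: Sun, 1959: Mon, 1960: Wed, 1961: Thu, 1962: Fri ✓, 1963: Sat, 1964: Mon, 1965: Tue, 1966: Wed, 1967: Thu, 1968: Sat, 1969: Sun, 1970: Mon, 1971: Tue, 1972: Thu, 1973: Fri ✓, 1974: Sat, 1975: Sun
Fridays: 1945, 1951, 1956, 1962, 1973.

5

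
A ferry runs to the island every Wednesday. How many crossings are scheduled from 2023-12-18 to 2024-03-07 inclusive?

12 Wednesdays

2023-12-18 is a Monday.
The range spans 81 days (inclusive of both endpoints).
81 = 7 × 11 + 4, so there are 11 full weeks plus 4 extra days.
Each full week contributes one Wednesday: 11 so far.
The 4 extra days are Monday, Tuesday, Wednesday, Thursday — 1 of them qualifies.
Total: 11 + 1 = 12.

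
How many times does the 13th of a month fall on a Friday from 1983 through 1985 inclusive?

Friday-the-13ths by year:
1983: May
1984: Jan, Apr, Jul
1985: Sep, Dec

6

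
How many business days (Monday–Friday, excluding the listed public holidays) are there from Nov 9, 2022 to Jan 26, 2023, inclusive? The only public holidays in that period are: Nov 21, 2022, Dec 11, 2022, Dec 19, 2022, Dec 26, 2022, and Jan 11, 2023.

Nov 9, 2022 is a Wednesday.
From Nov 9, 2022 to Jan 26, 2023 is 79 days inclusive.
79 = 7 × 11 + 2, so there are 11 full weeks plus 2 extra days.
Each full week contributes 5 weekdays (Mon–Fri): 11 × 5 = 55.
The 2 extra days are Wed, Thu — 2 of them qualify.
Total: 55 + 2 = 57.
Holidays: Nov 21, 2022 (Mon); Dec 11, 2022 (Sun); Dec 19, 2022 (Mon); Dec 26, 2022 (Mon); Jan 11, 2023 (Wed).
4 of the 5 holidays fall on weekdays; the rest are weekends and were already excluded.
Business days: 57 − 4 = 53.

53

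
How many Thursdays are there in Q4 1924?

13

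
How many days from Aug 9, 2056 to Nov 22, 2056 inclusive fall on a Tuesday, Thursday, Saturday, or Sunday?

60

Aug 9, 2056 is a Wednesday.
From Aug 9, 2056 to Nov 22, 2056 is 106 days inclusive.
106 = 7 × 15 + 1, so there are 15 full weeks plus 1 extra day.
Each full week contributes 4 days from the set (Tue, Thu, Sat, Sun): 15 × 4 = 60.
The 1 extra day is Wednesday — none qualify.
Total: 60 + 0 = 60.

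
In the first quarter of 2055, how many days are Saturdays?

13

2055-01-01 is a Friday.
The range spans 90 days (inclusive of both endpoints).
90 = 7 × 12 + 6, so there are 12 full weeks plus 6 extra days.
Each full week contributes one Saturday: 12 so far.
The 6 extra days are Friday, Saturday, Sunday, Monday, Tuesday, Wednesday — 1 of them qualifies.
Total: 12 + 1 = 13.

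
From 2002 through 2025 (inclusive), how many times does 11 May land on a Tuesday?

Day of week of May 11 in each year:
2002: Sat, 2003: Sun, 2004: Tue ✓, 2005: Wed, 2006: Thu, 2007: Fri, 2008: Sun, 2009: Mon, 2010: Tue ✓, 2011: Wed, 2012: Fri, 2013: Sat, 2014: Sun, 2015: Mon, 2016: Wed, 2017: Thu, 2018: Fri, 2019: Sat, 2020: Mon, 2021: Tue ✓, 2022: Wed, 2023: Thu, 2024: Sat, 2025: Sun
Tuesdays: 2004, 2010, 2021.

3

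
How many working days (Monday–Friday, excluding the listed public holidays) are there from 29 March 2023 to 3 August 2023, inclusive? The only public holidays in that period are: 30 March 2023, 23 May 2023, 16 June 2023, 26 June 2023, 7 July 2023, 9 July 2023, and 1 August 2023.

29 March 2023 is a Wednesday.
That's 128 days from start to end, counting both.
128 = 7 × 18 + 2, so there are 18 full weeks plus 2 extra days.
Each full week contributes 5 weekdays (Mon–Fri): 18 × 5 = 90.
The 2 extra days are Wed, Thu — 2 of them qualify.
Total: 90 + 2 = 92.
Holidays: 30 March 2023 (Thu); 23 May 2023 (Tue); 16 June 2023 (Fri); 26 June 2023 (Mon); 7 July 2023 (Fri); 9 July 2023 (Sun); 1 August 2023 (Tue).
6 of the 7 holidays fall on weekdays; the rest are weekends and were already excluded.
Business days: 92 − 6 = 86.

86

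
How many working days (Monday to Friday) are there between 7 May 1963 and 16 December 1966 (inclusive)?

7 May 1963 is a Tuesday.
From 7 May 1963 to 16 December 1966 is 1320 days inclusive.
1320 = 7 × 188 + 4, so there are 188 full weeks plus 4 extra days.
Each full week contributes 5 weekdays (Mon–Fri): 188 × 5 = 940.
The 4 extra days are Tuesday, Wednesday, Thursday, Friday — 4 of them qualify.
Total: 940 + 4 = 944.

944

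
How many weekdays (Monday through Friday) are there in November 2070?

20

Nov 1, 2070 is a Saturday.
From Nov 1, 2070 to Nov 30, 2070 is 30 days inclusive.
30 = 7 × 4 + 2, so there are 4 full weeks plus 2 extra days.
Each full week contributes 5 weekdays (Mon–Fri): 4 × 5 = 20.
The 2 extra days are Sat, Sun — none qualify.
Total: 20 + 0 = 20.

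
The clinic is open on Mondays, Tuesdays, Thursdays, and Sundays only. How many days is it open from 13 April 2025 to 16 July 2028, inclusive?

681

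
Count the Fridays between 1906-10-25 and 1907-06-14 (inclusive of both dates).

34

1906-10-25 is a Thursday.
The range spans 233 days (inclusive of both endpoints).
233 = 7 × 33 + 2, so there are 33 full weeks plus 2 extra days.
Each full week contributes one Friday: 33 so far.
The 2 extra days are Thursday, Friday — 1 of them qualifies.
Total: 33 + 1 = 34.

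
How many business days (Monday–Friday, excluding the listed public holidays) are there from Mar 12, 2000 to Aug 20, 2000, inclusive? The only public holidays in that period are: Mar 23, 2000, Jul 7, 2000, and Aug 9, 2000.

112 business days

Mar 12, 2000 is a Sunday.
That's 162 days from start to end, counting both.
162 = 7 × 23 + 1, so there are 23 full weeks plus 1 extra day.
Each full week contributes 5 weekdays (Mon–Fri): 23 × 5 = 115.
The 1 extra day is Sunday — none qualify.
Total: 115 + 0 = 115.
Holidays: Mar 23, 2000 (Thu); Jul 7, 2000 (Fri); Aug 9, 2000 (Wed).
All 3 holidays fall on weekdays, so subtract 3.
Business days: 115 − 3 = 112.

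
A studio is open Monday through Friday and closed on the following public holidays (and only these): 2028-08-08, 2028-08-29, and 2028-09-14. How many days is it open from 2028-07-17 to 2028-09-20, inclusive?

2028-07-17 is a Monday.
That's 66 days from start to end, counting both.
66 = 7 × 9 + 3, so there are 9 full weeks plus 3 extra days.
Each full week contributes 5 weekdays (Mon–Fri): 9 × 5 = 45.
The 3 extra days are Monday, Tuesday, Wednesday — 3 of them qualify.
Total: 45 + 3 = 48.
Holidays: 2028-08-08 (Tue); 2028-08-29 (Tue); 2028-09-14 (Thu).
All 3 holidays fall on weekdays, so subtract 3.
Business days: 48 − 3 = 45.

45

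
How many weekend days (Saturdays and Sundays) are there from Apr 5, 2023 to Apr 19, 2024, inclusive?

108

Apr 5, 2023 is a Wednesday.
The range spans 381 days (inclusive of both endpoints).
381 = 7 × 54 + 3, so there are 54 full weeks plus 3 extra days.
Each full week contributes 2 weekend days (Sat, Sun): 54 × 2 = 108.
The 3 extra days are Wed, Thu, Fri — none qualify.
Total: 108 + 0 = 108.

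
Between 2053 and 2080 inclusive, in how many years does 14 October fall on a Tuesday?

4

Day of week of October 14 in each year:
2053: Tue ✓, 2054: Wed, 2055: Thu, 2056: Sat, 2057: Sun, 2058: Mon, 2059: Tue ✓, 2060: Thu, 2061: Fri, 2062: Sat, 2063: Sun, 2064: Tue ✓, 2065: Wed, 2066: Thu, 2067: Fri, 2068: Sun, 2069: Mon, 2070: Tue ✓, 2071: Wed, 2072: Fri, 2073: Sat, 2074: Sun, 2075: Mon, 2076: Wed, 2077: Thu, 2078: Fri, 2079: Sat, 2080: Mon
Tuesdays: 2053, 2059, 2064, 2070.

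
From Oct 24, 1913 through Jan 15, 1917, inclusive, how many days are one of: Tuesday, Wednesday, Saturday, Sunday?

674

Oct 24, 1913 is a Friday.
From Oct 24, 1913 to Jan 15, 1917 is 1180 days inclusive.
1180 = 7 × 168 + 4, so there are 168 full weeks plus 4 extra days.
Each full week contributes 4 days from the set (Tue, Wed, Sat, Sun): 168 × 4 = 672.
The 4 extra days are Fri, Sat, Sun, Mon — 2 of them qualify.
Total: 672 + 2 = 674.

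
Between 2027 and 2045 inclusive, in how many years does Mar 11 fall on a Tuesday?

Day of week of March 11 in each year:
2027: Thu, 2028: Sat, 2029: Sun, 2030: Mon, 2031: Tue ✓, 2032: Thu, 2033: Fri, 2034: Sat, 2035: Sun, 2036: Tue ✓, 2037: Wed, 2038: Thu, 2039: Fri, 2040: Sun, 2041: Mon, 2042: Tue ✓, 2043: Wed, 2044: Fri, 2045: Sat
Tuesdays: 2031, 2036, 2042.

3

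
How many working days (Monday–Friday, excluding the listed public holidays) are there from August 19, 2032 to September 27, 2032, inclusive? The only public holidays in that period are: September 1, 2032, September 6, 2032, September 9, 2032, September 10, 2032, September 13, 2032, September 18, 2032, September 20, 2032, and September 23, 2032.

August 19, 2032 is a Thursday.
The range spans 40 days (inclusive of both endpoints).
40 = 7 × 5 + 5, so there are 5 full weeks plus 5 extra days.
Each full week contributes 5 weekdays (Mon–Fri): 5 × 5 = 25.
The 5 extra days are Thu, Fri, Sat, Sun, Mon — 3 of them qualify.
Total: 25 + 3 = 28.
Holidays: September 1, 2032 (Wed); September 6, 2032 (Mon); September 9, 2032 (Thu); September 10, 2032 (Fri); September 13, 2032 (Mon); September 18, 2032 (Sat); September 20, 2032 (Mon); September 23, 2032 (Thu).
7 of the 8 holidays fall on weekdays; the rest are weekends and were already excluded.
Business days: 28 − 7 = 21.

21 working days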